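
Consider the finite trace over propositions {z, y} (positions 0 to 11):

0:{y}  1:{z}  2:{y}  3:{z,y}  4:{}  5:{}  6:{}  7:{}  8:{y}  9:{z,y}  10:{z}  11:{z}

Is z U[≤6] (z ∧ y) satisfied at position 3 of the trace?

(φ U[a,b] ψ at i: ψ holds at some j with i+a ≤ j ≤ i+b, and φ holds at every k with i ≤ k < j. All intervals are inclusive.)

Need some j in [3,9] with (z ∧ y), and z at every k in [3,j-1].
  j=3: (z ∧ y) holds; no prefix to check → satisfied.

Holds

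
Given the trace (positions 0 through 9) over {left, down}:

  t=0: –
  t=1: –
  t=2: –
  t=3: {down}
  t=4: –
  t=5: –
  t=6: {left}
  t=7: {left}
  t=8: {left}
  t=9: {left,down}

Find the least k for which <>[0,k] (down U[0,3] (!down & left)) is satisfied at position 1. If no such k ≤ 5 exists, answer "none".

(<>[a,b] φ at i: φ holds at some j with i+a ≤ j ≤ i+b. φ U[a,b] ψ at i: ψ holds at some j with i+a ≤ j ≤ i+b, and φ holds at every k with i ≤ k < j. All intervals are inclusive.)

5

Scan j = 1,2,… for (down U[0,3] (!down & left)):
  j=1: fails
  j=2: fails
  j=3: fails
  j=4: fails
  j=5: fails
  j=6: holds
First hit at j=6, so smallest k = 6-1 = 5.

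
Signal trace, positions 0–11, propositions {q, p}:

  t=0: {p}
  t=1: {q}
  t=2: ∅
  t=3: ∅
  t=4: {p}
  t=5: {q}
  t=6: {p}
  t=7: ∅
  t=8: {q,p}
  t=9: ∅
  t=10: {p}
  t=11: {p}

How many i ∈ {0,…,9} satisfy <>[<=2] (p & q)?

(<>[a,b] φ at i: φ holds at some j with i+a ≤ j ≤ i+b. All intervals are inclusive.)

3

Evaluate at each i in [0,9]:
  i=0: ✗ (none in [0,2])
  i=1: ✗ (none in [1,3])
  i=2: ✗ (none in [2,4])
  i=3: ✗ (none in [3,5])
  i=4: ✗ (none in [4,6])
  i=5: ✗ (none in [5,7])
  i=6: ✓ (witness j=8)
  i=7: ✓ (witness j=8)
  i=8: ✓ (witness j=8)
  i=9: ✗ (none in [9,11])
Positions where it holds: {6, 7, 8} → 3.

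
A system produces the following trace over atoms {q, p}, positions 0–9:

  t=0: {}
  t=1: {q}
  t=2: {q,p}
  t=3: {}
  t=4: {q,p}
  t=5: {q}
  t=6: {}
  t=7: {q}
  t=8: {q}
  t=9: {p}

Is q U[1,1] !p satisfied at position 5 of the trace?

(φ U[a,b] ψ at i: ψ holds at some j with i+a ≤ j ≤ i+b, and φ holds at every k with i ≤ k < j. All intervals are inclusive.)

Need some j in [6,6] with !p, and q at every k in [5,j-1].
  j=6: !p holds; q holds at every k in [5,5] → satisfied.

True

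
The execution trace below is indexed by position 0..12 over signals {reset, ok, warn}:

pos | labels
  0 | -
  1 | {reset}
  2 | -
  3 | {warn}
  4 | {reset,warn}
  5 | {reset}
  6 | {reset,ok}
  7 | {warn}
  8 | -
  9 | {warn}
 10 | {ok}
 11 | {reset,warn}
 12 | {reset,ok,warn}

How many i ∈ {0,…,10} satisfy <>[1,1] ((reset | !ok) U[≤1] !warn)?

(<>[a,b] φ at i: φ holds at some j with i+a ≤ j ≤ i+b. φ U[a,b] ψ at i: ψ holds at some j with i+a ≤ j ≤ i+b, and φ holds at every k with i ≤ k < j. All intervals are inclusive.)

9

Evaluate at each i in [0,10]:
  i=0: ✓ (witness j=1)
  i=1: ✓ (witness j=2)
  i=2: ✗ (none in [3,3])
  i=3: ✓ (witness j=4)
  i=4: ✓ (witness j=5)
  i=5: ✓ (witness j=6)
  i=6: ✓ (witness j=7)
  i=7: ✓ (witness j=8)
  i=8: ✓ (witness j=9)
  i=9: ✓ (witness j=10)
  i=10: ✗ (none in [11,11])
Positions where it holds: {0, 1, 3, 4, 5, 6, 7, 8, 9} → 9.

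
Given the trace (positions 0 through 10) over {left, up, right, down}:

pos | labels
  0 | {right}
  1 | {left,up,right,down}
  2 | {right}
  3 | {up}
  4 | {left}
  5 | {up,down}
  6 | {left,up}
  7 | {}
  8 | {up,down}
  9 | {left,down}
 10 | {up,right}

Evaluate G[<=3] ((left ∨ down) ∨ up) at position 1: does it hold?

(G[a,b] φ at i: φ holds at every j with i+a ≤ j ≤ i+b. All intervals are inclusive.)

No

Check ((left ∨ down) ∨ up) at every j in [1,4]:
  j=1: true
  j=2: false
  j=3: true
  j=4: true
Fails at j=2 → formula fails.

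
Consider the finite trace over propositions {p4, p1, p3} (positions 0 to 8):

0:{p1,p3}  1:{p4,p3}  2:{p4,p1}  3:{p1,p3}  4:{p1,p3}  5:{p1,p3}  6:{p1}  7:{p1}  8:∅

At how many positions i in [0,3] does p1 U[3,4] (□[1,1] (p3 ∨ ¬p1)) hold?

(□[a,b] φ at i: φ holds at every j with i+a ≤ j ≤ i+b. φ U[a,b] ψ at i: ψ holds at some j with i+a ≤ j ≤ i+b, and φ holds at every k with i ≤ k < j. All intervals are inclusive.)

Evaluate at each i in [0,3]:
  i=0: ✗ (lhs fails at k=1 before rhs at j=3)
  i=1: ✗ (lhs fails at k=1 before rhs at j=4)
  i=2: ✗ (no rhs in [5,6])
  i=3: ✓ (rhs at j=7; lhs holds on [3,6])
Positions where it holds: {3} → 1.

1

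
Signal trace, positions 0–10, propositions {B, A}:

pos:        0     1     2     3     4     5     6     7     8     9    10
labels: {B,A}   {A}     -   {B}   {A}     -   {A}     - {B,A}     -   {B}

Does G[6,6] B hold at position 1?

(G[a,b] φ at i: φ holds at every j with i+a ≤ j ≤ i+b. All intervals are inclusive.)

Check B at every j in [7,7]:
  j=7: false
Fails at j=7 → formula fails.

Does not hold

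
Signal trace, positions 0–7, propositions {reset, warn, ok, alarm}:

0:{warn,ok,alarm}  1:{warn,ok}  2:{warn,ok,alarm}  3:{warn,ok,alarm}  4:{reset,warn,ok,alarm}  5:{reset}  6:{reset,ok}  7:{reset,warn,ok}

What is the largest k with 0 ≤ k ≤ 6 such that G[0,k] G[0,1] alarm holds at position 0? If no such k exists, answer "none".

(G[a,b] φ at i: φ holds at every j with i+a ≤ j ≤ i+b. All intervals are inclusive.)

G[0,1] alarm must hold from j=0 onward; find where it first fails.
  j=0: fails → no k works.

none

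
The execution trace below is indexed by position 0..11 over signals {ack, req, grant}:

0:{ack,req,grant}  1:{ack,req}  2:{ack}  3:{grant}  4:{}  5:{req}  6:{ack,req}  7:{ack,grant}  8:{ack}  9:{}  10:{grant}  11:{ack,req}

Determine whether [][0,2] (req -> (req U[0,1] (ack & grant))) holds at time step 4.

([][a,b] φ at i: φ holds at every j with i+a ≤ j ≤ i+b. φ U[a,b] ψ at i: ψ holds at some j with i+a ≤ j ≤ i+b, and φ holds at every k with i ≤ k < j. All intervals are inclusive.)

Check (req -> (req U[0,1] (ack & grant))) at every j in [4,6]:
  j=4: antecedent false → ✓
  j=5: antecedent true; consequent fails → ✗
  j=6: antecedent true; consequent holds → ✓
Fails at j=5 → formula fails.

Does not hold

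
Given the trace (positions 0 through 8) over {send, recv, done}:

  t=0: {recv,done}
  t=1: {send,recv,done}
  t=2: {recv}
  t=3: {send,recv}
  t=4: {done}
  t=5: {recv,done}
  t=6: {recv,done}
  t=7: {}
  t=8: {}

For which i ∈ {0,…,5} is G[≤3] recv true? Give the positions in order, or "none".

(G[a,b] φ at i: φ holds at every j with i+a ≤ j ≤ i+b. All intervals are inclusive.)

Evaluate at each i in [0,5]:
  i=0: ✓ (all of [0,3])
  i=1: ✗ (fails at j=4)
  i=2: ✗ (fails at j=4)
  i=3: ✗ (fails at j=4)
  i=4: ✗ (fails at j=4)
  i=5: ✗ (fails at j=7)

0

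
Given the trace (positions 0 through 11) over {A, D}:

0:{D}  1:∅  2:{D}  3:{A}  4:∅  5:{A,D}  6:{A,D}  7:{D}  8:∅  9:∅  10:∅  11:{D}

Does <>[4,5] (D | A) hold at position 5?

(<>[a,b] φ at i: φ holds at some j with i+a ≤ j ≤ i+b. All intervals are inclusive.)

Does not hold

Check (D | A) at each j in [9,10]:
  j=9: false
  j=10: false
No position in the window satisfies it → formula fails.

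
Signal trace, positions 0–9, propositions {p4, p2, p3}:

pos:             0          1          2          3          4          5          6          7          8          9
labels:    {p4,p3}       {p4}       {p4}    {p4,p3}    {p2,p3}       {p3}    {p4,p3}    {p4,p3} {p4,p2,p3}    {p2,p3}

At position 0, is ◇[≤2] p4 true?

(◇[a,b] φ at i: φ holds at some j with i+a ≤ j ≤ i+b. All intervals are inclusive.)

Check p4 at each j in [0,2]:
  j=0: true
  j=1: true
  j=2: true
Found at j=0 → formula holds.

True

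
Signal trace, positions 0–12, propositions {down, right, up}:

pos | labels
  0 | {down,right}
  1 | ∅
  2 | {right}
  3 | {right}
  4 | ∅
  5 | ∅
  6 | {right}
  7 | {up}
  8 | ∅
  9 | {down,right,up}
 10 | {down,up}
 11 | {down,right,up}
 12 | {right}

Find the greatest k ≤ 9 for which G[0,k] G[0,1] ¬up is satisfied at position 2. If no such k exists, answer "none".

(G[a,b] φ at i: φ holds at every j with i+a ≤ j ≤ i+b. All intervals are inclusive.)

G[0,1] ¬up must hold from j=2 onward; find where it first fails.
  j=2: holds
  j=3: holds
  j=4: holds
  j=5: holds
  j=6: fails
Holds on [2,5], so largest k = 3.

3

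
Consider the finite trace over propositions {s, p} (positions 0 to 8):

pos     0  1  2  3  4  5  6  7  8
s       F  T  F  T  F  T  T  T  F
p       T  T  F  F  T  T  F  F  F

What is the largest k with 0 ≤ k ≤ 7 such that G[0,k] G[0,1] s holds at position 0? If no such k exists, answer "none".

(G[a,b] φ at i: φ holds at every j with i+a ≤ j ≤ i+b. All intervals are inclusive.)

G[0,1] s must hold from j=0 onward; find where it first fails.
  j=0: fails → no k works.

none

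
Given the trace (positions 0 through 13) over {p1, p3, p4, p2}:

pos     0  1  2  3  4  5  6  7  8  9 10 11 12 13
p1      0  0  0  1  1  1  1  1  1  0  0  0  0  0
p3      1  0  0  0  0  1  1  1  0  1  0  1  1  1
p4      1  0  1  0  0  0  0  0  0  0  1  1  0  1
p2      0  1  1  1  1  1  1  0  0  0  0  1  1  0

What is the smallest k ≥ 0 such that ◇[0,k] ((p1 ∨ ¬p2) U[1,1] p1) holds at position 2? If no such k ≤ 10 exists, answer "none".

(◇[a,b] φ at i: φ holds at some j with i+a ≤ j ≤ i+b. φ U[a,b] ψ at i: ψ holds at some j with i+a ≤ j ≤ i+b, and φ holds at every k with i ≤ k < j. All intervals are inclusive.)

1

Scan j = 2,3,… for ((p1 ∨ ¬p2) U[1,1] p1):
  j=2: fails
  j=3: holds
First hit at j=3, so smallest k = 3-2 = 1.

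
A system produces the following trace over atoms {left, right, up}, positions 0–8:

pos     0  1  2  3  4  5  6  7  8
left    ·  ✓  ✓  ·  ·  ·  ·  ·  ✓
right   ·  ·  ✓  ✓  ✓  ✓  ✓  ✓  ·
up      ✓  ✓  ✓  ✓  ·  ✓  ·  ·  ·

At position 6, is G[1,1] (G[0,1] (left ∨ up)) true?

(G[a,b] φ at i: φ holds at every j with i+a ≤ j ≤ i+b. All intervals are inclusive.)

No

Check G[0,1] (left ∨ up) at every j in [7,7]:
  j=7: fails at 7
Fails at j=7 → formula fails.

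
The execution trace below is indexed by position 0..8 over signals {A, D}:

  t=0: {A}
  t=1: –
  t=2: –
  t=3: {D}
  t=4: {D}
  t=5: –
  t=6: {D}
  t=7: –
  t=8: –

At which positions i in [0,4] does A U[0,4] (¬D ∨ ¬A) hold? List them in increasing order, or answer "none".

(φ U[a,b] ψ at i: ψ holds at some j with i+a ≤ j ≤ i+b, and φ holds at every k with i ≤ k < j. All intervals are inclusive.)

Evaluate at each i in [0,4]:
  i=0: ✓ (rhs at j=0)
  i=1: ✓ (rhs at j=1)
  i=2: ✓ (rhs at j=2)
  i=3: ✓ (rhs at j=3)
  i=4: ✓ (rhs at j=4)

0, 1, 2, 3, 4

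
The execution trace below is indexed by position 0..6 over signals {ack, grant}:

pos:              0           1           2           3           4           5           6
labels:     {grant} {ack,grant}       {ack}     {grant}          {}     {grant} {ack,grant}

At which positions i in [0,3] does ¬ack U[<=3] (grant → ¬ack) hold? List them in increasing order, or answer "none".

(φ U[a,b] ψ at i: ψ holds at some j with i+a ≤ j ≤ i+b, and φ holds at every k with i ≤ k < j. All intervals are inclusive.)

Evaluate at each i in [0,3]:
  i=0: ✓ (rhs at j=0)
  i=1: ✗ (lhs fails at k=1 before rhs at j=2)
  i=2: ✓ (rhs at j=2)
  i=3: ✓ (rhs at j=3)

0, 2, 3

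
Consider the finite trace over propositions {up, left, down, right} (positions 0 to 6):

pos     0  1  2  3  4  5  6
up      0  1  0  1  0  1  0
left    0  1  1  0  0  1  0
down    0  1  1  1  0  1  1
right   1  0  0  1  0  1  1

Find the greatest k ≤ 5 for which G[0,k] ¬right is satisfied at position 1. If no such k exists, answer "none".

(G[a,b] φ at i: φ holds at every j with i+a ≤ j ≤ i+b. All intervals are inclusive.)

¬right must hold from j=1 onward; find where it first fails.
  j=1: holds
  j=2: holds
  j=3: fails
Holds on [1,2], so largest k = 1.

1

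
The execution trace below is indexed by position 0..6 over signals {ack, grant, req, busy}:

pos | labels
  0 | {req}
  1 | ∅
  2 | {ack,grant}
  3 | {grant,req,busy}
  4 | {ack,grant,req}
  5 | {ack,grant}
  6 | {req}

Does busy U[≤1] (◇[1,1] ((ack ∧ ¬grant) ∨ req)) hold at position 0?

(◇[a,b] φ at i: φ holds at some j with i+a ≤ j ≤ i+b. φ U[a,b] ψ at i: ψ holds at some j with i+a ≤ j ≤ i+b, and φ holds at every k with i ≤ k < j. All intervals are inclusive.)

Need some j in [0,1] with ◇[1,1] ((ack ∧ ¬grant) ∨ req), and busy at every k in [0,j-1].
  j=0: ◇[1,1] ((ack ∧ ¬grant) ∨ req) — fails (none in [1,1]).
  j=1: ◇[1,1] ((ack ∧ ¬grant) ∨ req) — fails (none in [2,2]).
No j in the window works → until fails.

Does not hold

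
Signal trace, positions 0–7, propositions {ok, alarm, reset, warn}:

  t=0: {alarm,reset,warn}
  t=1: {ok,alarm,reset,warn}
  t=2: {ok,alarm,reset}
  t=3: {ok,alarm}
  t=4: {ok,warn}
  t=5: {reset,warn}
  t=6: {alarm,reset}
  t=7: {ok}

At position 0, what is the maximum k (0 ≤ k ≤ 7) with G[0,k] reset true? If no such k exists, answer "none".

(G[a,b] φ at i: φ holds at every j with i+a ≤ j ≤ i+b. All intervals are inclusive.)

reset must hold from j=0 onward; find where it first fails.
  j=0: holds
  j=1: holds
  j=2: holds
  j=3: fails
Holds on [0,2], so largest k = 2.

2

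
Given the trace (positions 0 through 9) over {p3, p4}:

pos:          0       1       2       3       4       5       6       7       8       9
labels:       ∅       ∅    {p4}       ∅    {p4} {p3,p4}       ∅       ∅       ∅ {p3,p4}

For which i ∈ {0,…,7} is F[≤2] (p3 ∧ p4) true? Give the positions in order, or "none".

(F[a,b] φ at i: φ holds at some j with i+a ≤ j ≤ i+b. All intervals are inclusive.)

3, 4, 5, 7

Evaluate at each i in [0,7]:
  i=0: ✗ (none in [0,2])
  i=1: ✗ (none in [1,3])
  i=2: ✗ (none in [2,4])
  i=3: ✓ (witness j=5)
  i=4: ✓ (witness j=5)
  i=5: ✓ (witness j=5)
  i=6: ✗ (none in [6,8])
  i=7: ✓ (witness j=9)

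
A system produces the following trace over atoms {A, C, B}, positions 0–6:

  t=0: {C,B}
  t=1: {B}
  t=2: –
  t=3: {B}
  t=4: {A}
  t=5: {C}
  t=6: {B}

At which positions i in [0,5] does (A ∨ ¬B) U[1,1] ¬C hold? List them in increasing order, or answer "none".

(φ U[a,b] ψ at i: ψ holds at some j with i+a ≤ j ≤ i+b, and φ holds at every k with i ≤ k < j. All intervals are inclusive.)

2, 5

Evaluate at each i in [0,5]:
  i=0: ✗ (lhs fails at k=0 before rhs at j=1)
  i=1: ✗ (lhs fails at k=1 before rhs at j=2)
  i=2: ✓ (rhs at j=3; lhs holds on [2,2])
  i=3: ✗ (lhs fails at k=3 before rhs at j=4)
  i=4: ✗ (no rhs in [5,5])
  i=5: ✓ (rhs at j=6; lhs holds on [5,5])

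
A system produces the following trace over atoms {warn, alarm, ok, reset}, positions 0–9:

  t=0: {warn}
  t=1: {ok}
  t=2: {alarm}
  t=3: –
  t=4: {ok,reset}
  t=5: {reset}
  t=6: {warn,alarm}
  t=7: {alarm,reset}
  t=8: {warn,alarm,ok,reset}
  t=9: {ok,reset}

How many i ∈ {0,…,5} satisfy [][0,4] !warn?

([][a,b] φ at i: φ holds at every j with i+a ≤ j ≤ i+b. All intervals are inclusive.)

Evaluate at each i in [0,5]:
  i=0: ✗ (fails at j=0)
  i=1: ✓ (all of [1,5])
  i=2: ✗ (fails at j=6)
  i=3: ✗ (fails at j=6)
  i=4: ✗ (fails at j=6)
  i=5: ✗ (fails at j=6)
Positions where it holds: {1} → 1.

1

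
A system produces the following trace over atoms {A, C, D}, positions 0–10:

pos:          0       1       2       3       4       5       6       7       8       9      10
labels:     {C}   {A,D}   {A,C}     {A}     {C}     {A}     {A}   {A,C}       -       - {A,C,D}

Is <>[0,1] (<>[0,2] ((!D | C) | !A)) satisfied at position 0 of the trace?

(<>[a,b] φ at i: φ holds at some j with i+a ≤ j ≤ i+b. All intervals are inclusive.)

Yes

Check <>[0,2] ((!D | C) | !A) at each j in [0,1]:
  j=0: holds (witness at 0)
  j=1: holds (witness at 2)
Found at j=0 → formula holds.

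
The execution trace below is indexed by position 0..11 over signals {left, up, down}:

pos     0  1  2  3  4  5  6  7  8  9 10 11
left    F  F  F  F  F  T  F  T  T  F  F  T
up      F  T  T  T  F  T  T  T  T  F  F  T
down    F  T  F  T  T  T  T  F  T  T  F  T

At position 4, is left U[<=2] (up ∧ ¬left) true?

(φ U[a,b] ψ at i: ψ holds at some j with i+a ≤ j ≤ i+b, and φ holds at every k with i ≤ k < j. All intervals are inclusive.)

False

Need some j in [4,6] with (up ∧ ¬left), and left at every k in [4,j-1].
  j=4: (up ∧ ¬left) false.
  j=5: (up ∧ ¬left) false.
  j=6: (up ∧ ¬left) holds, but left fails at k=4 → not this j.
No j in the window works → until fails.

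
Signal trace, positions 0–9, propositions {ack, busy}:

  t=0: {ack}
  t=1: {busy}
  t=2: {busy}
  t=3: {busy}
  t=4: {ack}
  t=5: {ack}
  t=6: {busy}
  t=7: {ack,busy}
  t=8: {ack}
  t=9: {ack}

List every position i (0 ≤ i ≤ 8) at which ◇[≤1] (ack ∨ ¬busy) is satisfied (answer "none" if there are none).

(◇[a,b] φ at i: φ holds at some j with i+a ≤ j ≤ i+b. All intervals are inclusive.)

0, 3, 4, 5, 6, 7, 8

Evaluate at each i in [0,8]:
  i=0: ✓ (witness j=0)
  i=1: ✗ (none in [1,2])
  i=2: ✗ (none in [2,3])
  i=3: ✓ (witness j=4)
  i=4: ✓ (witness j=4)
  i=5: ✓ (witness j=5)
  i=6: ✓ (witness j=7)
  i=7: ✓ (witness j=7)
  i=8: ✓ (witness j=8)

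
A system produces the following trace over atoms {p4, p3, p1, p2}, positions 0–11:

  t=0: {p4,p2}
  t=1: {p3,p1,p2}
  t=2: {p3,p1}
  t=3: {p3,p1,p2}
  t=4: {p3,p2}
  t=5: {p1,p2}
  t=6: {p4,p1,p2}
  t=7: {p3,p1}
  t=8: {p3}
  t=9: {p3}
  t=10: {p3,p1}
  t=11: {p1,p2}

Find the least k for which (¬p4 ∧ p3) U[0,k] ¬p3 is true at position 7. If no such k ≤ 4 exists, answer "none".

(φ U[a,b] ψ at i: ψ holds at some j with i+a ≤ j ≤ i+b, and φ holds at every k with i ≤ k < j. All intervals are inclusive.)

4

Need earliest j ≥ 7 with ¬p3, and (¬p4 ∧ p3) at every k in [7,j-1].
  j=7: rhs fails.
  j=8: rhs fails.
  j=9: rhs fails.
  j=10: rhs fails.
  j=11: rhs holds; lhs holds on [7,10]. k = 4.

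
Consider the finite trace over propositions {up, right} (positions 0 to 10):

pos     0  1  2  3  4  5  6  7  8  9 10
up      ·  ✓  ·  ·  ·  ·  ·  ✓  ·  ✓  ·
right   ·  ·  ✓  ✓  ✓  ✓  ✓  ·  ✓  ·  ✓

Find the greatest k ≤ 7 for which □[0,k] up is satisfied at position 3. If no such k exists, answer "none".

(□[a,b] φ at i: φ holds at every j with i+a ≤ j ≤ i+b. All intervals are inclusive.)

up must hold from j=3 onward; find where it first fails.
  j=3: fails → no k works.

none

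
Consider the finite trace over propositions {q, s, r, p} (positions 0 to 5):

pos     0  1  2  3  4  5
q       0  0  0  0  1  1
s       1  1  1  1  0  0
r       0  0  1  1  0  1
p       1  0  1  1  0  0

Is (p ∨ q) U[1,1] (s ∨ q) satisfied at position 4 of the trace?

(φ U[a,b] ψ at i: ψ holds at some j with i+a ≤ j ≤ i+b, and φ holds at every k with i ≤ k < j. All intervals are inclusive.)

Holds

Need some j in [5,5] with (s ∨ q), and (p ∨ q) at every k in [4,j-1].
  j=5: (s ∨ q) holds; (p ∨ q) holds at every k in [4,4] → satisfied.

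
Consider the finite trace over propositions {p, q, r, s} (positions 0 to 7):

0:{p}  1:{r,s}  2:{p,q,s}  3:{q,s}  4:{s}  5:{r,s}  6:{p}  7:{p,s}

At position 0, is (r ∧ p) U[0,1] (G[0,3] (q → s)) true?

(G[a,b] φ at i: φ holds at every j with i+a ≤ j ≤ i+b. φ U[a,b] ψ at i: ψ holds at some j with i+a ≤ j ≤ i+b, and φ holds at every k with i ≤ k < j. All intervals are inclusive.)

Need some j in [0,1] with G[0,3] (q → s), and (r ∧ p) at every k in [0,j-1].
  j=0: G[0,3] (q → s) holds; no prefix to check → satisfied.

Yes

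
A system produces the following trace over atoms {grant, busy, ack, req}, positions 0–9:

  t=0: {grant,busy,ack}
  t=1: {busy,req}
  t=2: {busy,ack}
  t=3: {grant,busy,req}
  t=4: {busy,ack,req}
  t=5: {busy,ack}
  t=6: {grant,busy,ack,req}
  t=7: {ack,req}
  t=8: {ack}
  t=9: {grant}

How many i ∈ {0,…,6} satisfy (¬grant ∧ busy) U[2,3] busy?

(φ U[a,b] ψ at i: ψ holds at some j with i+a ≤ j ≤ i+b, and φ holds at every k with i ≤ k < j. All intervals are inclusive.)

2

Evaluate at each i in [0,6]:
  i=0: ✗ (lhs fails at k=0 before rhs at j=2)
  i=1: ✓ (rhs at j=3; lhs holds on [1,2])
  i=2: ✗ (lhs fails at k=3 before rhs at j=4)
  i=3: ✗ (lhs fails at k=3 before rhs at j=5)
  i=4: ✓ (rhs at j=6; lhs holds on [4,5])
  i=5: ✗ (no rhs in [7,8])
  i=6: ✗ (no rhs in [8,9])
Positions where it holds: {1, 4} → 2.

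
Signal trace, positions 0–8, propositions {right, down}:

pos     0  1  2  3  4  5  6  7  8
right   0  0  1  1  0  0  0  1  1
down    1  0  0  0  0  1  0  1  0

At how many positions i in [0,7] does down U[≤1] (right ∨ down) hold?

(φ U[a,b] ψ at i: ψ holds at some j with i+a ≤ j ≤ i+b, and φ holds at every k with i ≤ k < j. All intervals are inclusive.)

5

Evaluate at each i in [0,7]:
  i=0: ✓ (rhs at j=0)
  i=1: ✗ (lhs fails at k=1 before rhs at j=2)
  i=2: ✓ (rhs at j=2)
  i=3: ✓ (rhs at j=3)
  i=4: ✗ (lhs fails at k=4 before rhs at j=5)
  i=5: ✓ (rhs at j=5)
  i=6: ✗ (lhs fails at k=6 before rhs at j=7)
  i=7: ✓ (rhs at j=7)
Positions where it holds: {0, 2, 3, 5, 7} → 5.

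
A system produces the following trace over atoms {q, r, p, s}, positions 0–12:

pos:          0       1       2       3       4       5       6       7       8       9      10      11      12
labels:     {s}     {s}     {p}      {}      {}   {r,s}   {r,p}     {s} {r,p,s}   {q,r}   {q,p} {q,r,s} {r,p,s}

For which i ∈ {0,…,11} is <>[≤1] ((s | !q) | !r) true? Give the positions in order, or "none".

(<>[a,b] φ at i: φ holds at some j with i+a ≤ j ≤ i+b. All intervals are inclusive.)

Evaluate at each i in [0,11]:
  i=0: ✓ (witness j=0)
  i=1: ✓ (witness j=1)
  i=2: ✓ (witness j=2)
  i=3: ✓ (witness j=3)
  i=4: ✓ (witness j=4)
  i=5: ✓ (witness j=5)
  i=6: ✓ (witness j=6)
  i=7: ✓ (witness j=7)
  i=8: ✓ (witness j=8)
  i=9: ✓ (witness j=10)
  i=10: ✓ (witness j=10)
  i=11: ✓ (witness j=11)

0, 1, 2, 3, 4, 5, 6, 7, 8, 9, 10, 11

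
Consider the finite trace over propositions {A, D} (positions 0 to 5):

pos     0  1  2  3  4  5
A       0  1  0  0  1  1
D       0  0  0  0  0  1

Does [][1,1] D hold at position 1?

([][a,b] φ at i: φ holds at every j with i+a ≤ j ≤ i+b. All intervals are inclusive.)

No

Check D at every j in [2,2]:
  j=2: false
Fails at j=2 → formula fails.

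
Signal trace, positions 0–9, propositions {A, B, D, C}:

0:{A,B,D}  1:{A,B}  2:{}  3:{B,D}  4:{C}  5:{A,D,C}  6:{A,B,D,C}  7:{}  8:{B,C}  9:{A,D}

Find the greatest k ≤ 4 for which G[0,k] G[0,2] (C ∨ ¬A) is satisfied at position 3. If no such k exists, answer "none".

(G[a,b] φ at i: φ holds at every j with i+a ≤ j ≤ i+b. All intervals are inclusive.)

3

G[0,2] (C ∨ ¬A) must hold from j=3 onward; find where it first fails.
  j=3: holds
  j=4: holds
  j=5: holds
  j=6: holds
  j=7: fails
Holds on [3,6], so largest k = 3.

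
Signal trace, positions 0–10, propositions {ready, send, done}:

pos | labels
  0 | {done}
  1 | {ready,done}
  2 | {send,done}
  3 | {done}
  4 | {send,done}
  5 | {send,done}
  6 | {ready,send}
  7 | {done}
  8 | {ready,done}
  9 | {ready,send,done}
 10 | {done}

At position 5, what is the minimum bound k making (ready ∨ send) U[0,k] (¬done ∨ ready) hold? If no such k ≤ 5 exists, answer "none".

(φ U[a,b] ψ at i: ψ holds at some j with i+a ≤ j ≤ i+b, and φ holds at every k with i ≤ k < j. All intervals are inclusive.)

1

Need earliest j ≥ 5 with (¬done ∨ ready), and (ready ∨ send) at every k in [5,j-1].
  j=5: rhs fails.
  j=6: rhs holds; lhs holds on [5,5]. k = 1.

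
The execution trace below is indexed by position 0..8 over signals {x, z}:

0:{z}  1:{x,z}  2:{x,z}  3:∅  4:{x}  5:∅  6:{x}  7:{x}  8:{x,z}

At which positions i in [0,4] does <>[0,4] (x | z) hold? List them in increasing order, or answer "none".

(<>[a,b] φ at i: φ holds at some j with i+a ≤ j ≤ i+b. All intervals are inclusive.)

Evaluate at each i in [0,4]:
  i=0: ✓ (witness j=0)
  i=1: ✓ (witness j=1)
  i=2: ✓ (witness j=2)
  i=3: ✓ (witness j=4)
  i=4: ✓ (witness j=4)

0, 1, 2, 3, 4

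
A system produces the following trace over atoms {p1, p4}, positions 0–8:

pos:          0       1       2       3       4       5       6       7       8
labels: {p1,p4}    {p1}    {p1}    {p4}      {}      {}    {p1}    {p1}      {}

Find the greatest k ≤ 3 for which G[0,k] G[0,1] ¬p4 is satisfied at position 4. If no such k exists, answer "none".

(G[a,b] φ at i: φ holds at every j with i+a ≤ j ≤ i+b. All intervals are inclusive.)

3

G[0,1] ¬p4 must hold from j=4 onward; find where it first fails.
  j=4: holds
  j=5: holds
  j=6: holds
  j=7: holds
Holds through j=7; largest k = 3.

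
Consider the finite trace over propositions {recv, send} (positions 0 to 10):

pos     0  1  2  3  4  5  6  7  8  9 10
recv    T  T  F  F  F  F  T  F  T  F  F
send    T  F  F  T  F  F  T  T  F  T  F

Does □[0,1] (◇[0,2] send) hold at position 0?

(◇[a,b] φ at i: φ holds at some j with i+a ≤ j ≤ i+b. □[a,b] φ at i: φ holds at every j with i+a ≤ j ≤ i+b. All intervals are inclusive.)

Holds

Check ◇[0,2] send at every j in [0,1]:
  j=0: holds (witness at 0)
  j=1: holds (witness at 3)
All positions satisfy it → formula holds.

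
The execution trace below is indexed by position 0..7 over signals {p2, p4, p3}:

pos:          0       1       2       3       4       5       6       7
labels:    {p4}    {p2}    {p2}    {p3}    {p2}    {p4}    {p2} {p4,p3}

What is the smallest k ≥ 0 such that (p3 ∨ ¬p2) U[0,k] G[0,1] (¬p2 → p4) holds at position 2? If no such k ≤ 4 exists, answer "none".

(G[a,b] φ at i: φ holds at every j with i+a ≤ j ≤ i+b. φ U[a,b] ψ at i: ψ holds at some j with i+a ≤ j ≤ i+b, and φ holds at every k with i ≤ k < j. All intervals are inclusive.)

none

Need earliest j ≥ 2 with G[0,1] (¬p2 → p4), and (p3 ∨ ¬p2) at every k in [2,j-1].
  j=2: rhs fails.
  j=3: rhs fails.
  j=4: rhs holds but lhs fails at k=2.
  j=5: rhs holds but lhs fails at k=2.
  j=6: rhs holds but lhs fails at k=2.
No witness within the range → none.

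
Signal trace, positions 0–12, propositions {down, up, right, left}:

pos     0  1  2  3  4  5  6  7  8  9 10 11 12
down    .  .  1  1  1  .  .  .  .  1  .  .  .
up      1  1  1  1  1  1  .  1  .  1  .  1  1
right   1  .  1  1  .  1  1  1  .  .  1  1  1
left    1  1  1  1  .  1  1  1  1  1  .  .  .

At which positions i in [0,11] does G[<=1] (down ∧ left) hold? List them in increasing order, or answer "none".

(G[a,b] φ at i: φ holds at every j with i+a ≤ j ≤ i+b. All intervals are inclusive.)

2

Evaluate at each i in [0,11]:
  i=0: ✗ (fails at j=0)
  i=1: ✗ (fails at j=1)
  i=2: ✓ (all of [2,3])
  i=3: ✗ (fails at j=4)
  i=4: ✗ (fails at j=4)
  i=5: ✗ (fails at j=5)
  i=6: ✗ (fails at j=6)
  i=7: ✗ (fails at j=7)
  i=8: ✗ (fails at j=8)
  i=9: ✗ (fails at j=10)
  i=10: ✗ (fails at j=10)
  i=11: ✗ (fails at j=11)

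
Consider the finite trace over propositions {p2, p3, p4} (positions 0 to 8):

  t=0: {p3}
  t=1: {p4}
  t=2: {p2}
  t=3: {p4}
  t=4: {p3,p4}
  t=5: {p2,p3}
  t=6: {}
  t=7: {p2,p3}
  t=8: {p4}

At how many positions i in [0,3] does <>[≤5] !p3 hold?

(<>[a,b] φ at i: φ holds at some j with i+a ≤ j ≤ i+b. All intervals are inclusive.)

4

Evaluate at each i in [0,3]:
  i=0: ✓ (witness j=1)
  i=1: ✓ (witness j=1)
  i=2: ✓ (witness j=2)
  i=3: ✓ (witness j=3)
Positions where it holds: {0, 1, 2, 3} → 4.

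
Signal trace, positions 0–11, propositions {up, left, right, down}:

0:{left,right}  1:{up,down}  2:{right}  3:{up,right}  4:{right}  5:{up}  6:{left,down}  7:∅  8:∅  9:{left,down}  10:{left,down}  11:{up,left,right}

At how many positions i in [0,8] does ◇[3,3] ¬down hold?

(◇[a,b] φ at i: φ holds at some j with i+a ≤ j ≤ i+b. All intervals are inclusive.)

6

Evaluate at each i in [0,8]:
  i=0: ✓ (witness j=3)
  i=1: ✓ (witness j=4)
  i=2: ✓ (witness j=5)
  i=3: ✗ (none in [6,6])
  i=4: ✓ (witness j=7)
  i=5: ✓ (witness j=8)
  i=6: ✗ (none in [9,9])
  i=7: ✗ (none in [10,10])
  i=8: ✓ (witness j=11)
Positions where it holds: {0, 1, 2, 4, 5, 8} → 6.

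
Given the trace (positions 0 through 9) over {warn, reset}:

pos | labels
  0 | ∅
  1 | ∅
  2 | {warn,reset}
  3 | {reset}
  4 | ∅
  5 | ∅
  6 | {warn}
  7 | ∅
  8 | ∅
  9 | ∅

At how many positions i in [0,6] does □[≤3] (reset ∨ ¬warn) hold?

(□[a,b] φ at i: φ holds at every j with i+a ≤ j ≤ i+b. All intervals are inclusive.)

Evaluate at each i in [0,6]:
  i=0: ✓ (all of [0,3])
  i=1: ✓ (all of [1,4])
  i=2: ✓ (all of [2,5])
  i=3: ✗ (fails at j=6)
  i=4: ✗ (fails at j=6)
  i=5: ✗ (fails at j=6)
  i=6: ✗ (fails at j=6)
Positions where it holds: {0, 1, 2} → 3.

3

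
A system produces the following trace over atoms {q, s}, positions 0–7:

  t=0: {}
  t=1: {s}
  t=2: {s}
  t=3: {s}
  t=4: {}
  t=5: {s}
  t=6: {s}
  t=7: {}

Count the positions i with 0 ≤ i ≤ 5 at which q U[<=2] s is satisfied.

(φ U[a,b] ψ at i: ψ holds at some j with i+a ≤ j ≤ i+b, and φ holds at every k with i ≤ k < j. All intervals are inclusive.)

4

Evaluate at each i in [0,5]:
  i=0: ✗ (lhs fails at k=0 before rhs at j=1)
  i=1: ✓ (rhs at j=1)
  i=2: ✓ (rhs at j=2)
  i=3: ✓ (rhs at j=3)
  i=4: ✗ (lhs fails at k=4 before rhs at j=5)
  i=5: ✓ (rhs at j=5)
Positions where it holds: {1, 2, 3, 5} → 4.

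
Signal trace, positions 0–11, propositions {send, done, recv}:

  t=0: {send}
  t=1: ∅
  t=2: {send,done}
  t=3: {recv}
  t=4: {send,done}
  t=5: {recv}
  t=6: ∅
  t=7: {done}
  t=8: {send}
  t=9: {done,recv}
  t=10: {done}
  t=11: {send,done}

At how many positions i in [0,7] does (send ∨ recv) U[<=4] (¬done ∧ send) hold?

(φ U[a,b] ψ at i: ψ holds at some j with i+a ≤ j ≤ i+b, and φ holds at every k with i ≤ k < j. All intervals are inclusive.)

1

Evaluate at each i in [0,7]:
  i=0: ✓ (rhs at j=0)
  i=1: ✗ (no rhs in [1,5])
  i=2: ✗ (no rhs in [2,6])
  i=3: ✗ (no rhs in [3,7])
  i=4: ✗ (lhs fails at k=6 before rhs at j=8)
  i=5: ✗ (lhs fails at k=6 before rhs at j=8)
  i=6: ✗ (lhs fails at k=6 before rhs at j=8)
  i=7: ✗ (lhs fails at k=7 before rhs at j=8)
Positions where it holds: {0} → 1.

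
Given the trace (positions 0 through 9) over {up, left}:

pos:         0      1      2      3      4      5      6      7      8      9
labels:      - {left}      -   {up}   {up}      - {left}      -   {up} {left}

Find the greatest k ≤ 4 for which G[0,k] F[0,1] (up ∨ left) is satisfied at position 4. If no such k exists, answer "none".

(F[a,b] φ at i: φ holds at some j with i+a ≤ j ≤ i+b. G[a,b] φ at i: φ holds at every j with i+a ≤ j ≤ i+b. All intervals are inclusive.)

4

F[0,1] (up ∨ left) must hold from j=4 onward; find where it first fails.
  j=4: holds
  j=5: holds
  j=6: holds
  j=7: holds
  j=8: holds
Holds through j=8; largest k = 4.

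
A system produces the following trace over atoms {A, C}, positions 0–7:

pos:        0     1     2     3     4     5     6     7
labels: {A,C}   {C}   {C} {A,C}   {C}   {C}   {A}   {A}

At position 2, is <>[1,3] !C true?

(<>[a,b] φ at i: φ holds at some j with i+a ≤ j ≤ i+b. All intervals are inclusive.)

Check !C at each j in [3,5]:
  j=3: false
  j=4: false
  j=5: false
No position in the window satisfies it → formula fails.

False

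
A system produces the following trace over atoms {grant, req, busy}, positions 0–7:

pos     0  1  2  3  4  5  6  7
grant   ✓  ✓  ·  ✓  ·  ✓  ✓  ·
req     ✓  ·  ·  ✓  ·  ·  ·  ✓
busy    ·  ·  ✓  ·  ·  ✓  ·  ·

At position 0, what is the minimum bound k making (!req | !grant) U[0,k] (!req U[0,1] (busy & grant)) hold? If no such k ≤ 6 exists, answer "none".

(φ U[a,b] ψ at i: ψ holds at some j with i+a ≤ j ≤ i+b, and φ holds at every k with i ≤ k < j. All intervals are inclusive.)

none

Need earliest j ≥ 0 with (!req U[0,1] (busy & grant)), and (!req | !grant) at every k in [0,j-1].
  j=0: rhs fails.
  j=1: rhs fails.
  j=2: rhs fails.
  j=3: rhs fails.
  j=4: rhs holds but lhs fails at k=0.
  j=5: rhs holds but lhs fails at k=0.
  j=6: rhs fails.
No witness within the range → none.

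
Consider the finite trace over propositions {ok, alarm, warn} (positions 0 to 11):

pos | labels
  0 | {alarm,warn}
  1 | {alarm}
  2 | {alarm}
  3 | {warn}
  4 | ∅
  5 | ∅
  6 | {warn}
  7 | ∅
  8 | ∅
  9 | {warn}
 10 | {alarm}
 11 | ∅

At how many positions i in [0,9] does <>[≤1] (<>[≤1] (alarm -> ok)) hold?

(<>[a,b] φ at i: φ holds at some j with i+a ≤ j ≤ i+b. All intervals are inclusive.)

9

Evaluate at each i in [0,9]:
  i=0: ✗ (none in [0,1])
  i=1: ✓ (witness j=2)
  i=2: ✓ (witness j=2)
  i=3: ✓ (witness j=3)
  i=4: ✓ (witness j=4)
  i=5: ✓ (witness j=5)
  i=6: ✓ (witness j=6)
  i=7: ✓ (witness j=7)
  i=8: ✓ (witness j=8)
  i=9: ✓ (witness j=9)
Positions where it holds: {1, 2, 3, 4, 5, 6, 7, 8, 9} → 9.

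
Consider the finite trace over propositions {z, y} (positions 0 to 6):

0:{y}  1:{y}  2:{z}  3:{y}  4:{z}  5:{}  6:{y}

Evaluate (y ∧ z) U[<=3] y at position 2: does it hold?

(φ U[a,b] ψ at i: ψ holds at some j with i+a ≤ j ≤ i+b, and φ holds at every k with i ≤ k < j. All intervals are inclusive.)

Need some j in [2,5] with y, and (y ∧ z) at every k in [2,j-1].
  j=2: y false.
  j=3: y holds, but (y ∧ z) fails at k=2 → not this j.
  j=4: y false.
  j=5: y false.
No j in the window works → until fails.

Does not hold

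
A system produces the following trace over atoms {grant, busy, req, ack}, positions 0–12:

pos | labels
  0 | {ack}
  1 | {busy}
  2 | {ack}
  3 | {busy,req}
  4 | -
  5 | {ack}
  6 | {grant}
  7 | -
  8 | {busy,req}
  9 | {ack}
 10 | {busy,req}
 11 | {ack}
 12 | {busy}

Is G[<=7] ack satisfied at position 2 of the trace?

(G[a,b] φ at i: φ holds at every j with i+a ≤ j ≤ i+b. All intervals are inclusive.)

False

Check ack at every j in [2,9]:
  j=2: true
  j=3: false
  j=4: false
  j=5: true
  j=6: false
  j=7: false
  j=8: false
  j=9: true
Fails at j=3 → formula fails.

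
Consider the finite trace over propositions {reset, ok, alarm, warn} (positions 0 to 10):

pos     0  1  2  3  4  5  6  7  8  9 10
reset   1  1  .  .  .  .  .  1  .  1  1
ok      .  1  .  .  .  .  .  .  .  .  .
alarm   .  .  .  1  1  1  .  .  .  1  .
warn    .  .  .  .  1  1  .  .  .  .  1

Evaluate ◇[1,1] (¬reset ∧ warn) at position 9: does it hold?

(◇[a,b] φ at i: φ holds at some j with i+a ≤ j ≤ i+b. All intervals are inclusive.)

Check (¬reset ∧ warn) at each j in [10,10]:
  j=10: false
No position in the window satisfies it → formula fails.

No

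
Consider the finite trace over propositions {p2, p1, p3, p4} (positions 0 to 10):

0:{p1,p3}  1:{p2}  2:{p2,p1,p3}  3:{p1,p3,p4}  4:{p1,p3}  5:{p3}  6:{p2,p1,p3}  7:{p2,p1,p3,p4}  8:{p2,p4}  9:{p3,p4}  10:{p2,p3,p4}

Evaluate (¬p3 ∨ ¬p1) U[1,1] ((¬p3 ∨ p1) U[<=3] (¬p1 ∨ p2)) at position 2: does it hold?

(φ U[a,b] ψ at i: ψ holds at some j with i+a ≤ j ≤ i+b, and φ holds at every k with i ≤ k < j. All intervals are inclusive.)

False

Need some j in [3,3] with ((¬p3 ∨ p1) U[<=3] (¬p1 ∨ p2)), and (¬p3 ∨ ¬p1) at every k in [2,j-1].
  j=3: ((¬p3 ∨ p1) U[<=3] (¬p1 ∨ p2)) holds, but (¬p3 ∨ ¬p1) fails at k=2 → not this j.
No j in the window works → until fails.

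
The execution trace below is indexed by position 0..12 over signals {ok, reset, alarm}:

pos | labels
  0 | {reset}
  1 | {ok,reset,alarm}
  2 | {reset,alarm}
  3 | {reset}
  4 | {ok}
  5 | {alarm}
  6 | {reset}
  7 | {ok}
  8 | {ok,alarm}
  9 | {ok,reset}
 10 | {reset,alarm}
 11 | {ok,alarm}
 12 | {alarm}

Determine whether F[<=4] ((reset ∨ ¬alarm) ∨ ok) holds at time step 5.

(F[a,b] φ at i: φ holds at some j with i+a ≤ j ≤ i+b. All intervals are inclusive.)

Check ((reset ∨ ¬alarm) ∨ ok) at each j in [5,9]:
  j=5: false
  j=6: true
  j=7: true
  j=8: true
  j=9: true
Found at j=6 → formula holds.

True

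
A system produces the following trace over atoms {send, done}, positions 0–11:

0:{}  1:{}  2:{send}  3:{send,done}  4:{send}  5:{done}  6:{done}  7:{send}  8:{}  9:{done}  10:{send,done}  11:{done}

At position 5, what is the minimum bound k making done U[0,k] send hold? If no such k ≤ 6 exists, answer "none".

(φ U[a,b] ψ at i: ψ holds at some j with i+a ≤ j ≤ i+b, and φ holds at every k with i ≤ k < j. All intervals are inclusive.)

Need earliest j ≥ 5 with send, and done at every k in [5,j-1].
  j=5: rhs fails.
  j=6: rhs fails.
  j=7: rhs holds; lhs holds on [5,6]. k = 2.

2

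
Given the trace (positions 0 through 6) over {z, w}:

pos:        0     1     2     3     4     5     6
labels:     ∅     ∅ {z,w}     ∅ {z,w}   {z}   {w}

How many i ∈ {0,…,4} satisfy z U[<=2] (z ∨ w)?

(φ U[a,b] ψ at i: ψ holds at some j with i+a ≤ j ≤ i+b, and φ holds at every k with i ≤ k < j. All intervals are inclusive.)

2

Evaluate at each i in [0,4]:
  i=0: ✗ (lhs fails at k=0 before rhs at j=2)
  i=1: ✗ (lhs fails at k=1 before rhs at j=2)
  i=2: ✓ (rhs at j=2)
  i=3: ✗ (lhs fails at k=3 before rhs at j=4)
  i=4: ✓ (rhs at j=4)
Positions where it holds: {2, 4} → 2.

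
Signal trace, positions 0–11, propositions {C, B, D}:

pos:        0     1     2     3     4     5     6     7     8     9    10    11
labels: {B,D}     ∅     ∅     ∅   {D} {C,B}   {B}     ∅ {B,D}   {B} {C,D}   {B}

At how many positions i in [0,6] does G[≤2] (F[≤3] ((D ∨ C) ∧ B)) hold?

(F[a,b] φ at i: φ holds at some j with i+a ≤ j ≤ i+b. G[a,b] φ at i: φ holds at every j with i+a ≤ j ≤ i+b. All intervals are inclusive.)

Evaluate at each i in [0,6]:
  i=0: ✗ (fails at j=1)
  i=1: ✗ (fails at j=1)
  i=2: ✓ (all of [2,4])
  i=3: ✓ (all of [3,5])
  i=4: ✓ (all of [4,6])
  i=5: ✓ (all of [5,7])
  i=6: ✓ (all of [6,8])
Positions where it holds: {2, 3, 4, 5, 6} → 5.

5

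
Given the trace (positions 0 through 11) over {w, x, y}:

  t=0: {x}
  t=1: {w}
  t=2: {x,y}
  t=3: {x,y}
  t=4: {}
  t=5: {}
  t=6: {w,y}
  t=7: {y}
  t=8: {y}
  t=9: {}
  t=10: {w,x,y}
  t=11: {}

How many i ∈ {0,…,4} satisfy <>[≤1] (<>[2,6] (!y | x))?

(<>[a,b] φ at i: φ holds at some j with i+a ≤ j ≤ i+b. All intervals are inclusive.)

Evaluate at each i in [0,4]:
  i=0: ✓ (witness j=0)
  i=1: ✓ (witness j=1)
  i=2: ✓ (witness j=2)
  i=3: ✓ (witness j=3)
  i=4: ✓ (witness j=4)
Positions where it holds: {0, 1, 2, 3, 4} → 5.

5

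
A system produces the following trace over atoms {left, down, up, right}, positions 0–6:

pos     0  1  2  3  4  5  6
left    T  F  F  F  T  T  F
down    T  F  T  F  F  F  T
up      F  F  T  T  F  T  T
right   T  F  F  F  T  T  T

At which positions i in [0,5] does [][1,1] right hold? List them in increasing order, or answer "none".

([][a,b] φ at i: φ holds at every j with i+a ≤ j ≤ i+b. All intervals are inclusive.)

Evaluate at each i in [0,5]:
  i=0: ✗ (fails at j=1)
  i=1: ✗ (fails at j=2)
  i=2: ✗ (fails at j=3)
  i=3: ✓ (all of [4,4])
  i=4: ✓ (all of [5,5])
  i=5: ✓ (all of [6,6])

3, 4, 5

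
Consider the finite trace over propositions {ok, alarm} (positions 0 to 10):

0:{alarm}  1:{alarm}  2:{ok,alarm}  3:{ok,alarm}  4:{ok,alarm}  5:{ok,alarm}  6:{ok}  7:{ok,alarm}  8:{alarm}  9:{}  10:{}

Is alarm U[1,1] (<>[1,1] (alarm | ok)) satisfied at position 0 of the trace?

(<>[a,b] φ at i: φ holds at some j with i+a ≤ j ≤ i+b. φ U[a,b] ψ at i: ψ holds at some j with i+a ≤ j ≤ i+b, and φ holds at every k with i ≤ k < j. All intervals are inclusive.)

Yes

Need some j in [1,1] with <>[1,1] (alarm | ok), and alarm at every k in [0,j-1].
  j=1: <>[1,1] (alarm | ok) holds; alarm holds at every k in [0,0] → satisfied.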